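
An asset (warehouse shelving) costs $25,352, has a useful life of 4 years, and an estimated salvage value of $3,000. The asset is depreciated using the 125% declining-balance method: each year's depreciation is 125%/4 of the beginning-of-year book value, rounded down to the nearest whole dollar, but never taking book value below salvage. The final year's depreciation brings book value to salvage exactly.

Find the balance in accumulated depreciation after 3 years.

Depreciable base = $25,352 − $3,000 = $22,352.
Year 1: ⌊$25,352 × 125%/4⌋ = $7,922. Book value $17,430.
Year 2: ⌊$17,430 × 125%/4⌋ = $5,446. Book value $11,984.
Year 3: ⌊$11,984 × 125%/4⌋ = $3,745. Book value $8,239.
Accumulated through year 3 = $25,352 − $8,239 = $17,113.

$17,113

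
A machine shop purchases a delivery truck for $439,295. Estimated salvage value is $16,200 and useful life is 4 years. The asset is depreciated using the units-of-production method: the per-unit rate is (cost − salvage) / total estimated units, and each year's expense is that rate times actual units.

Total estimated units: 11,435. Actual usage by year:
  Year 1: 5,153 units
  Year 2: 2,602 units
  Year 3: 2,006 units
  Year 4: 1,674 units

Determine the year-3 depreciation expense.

Depreciable base = $439,295 − $16,200 = $423,095.
Rate = $423,095 / 11,435 units = $37 per unit.
Year 1: 5,153 × $37 = $190,661. Book value $248,634.
Year 2: 2,602 × $37 = $96,274. Book value $152,360.
Year 3: 2,006 × $37 = $74,222. Book value $78,138.

$74,222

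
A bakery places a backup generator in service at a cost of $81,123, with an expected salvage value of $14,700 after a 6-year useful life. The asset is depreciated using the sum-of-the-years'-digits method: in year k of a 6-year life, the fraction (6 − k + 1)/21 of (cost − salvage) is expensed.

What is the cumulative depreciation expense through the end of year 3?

Depreciable base = $81,123 − $14,700 = $66,423.
Sum of the years' digits = 6+5+4+3+2+1 = 21.
Year 1: $66,423 × 6/21 = $18,978. Book value $62,145.
Year 2: $66,423 × 5/21 = $15,815. Book value $46,330.
Year 3: $66,423 × 4/21 = $12,652. Book value $33,678.
Accumulated through year 3 = $81,123 − $33,678 = $47,445.

$47,445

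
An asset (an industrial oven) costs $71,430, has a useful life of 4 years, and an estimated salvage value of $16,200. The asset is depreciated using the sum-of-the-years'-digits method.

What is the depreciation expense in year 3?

Depreciable base = $71,430 − $16,200 = $55,230.
Sum of the years' digits = 4+3+2+1 = 10.
Year 1: $55,230 × 4/10 = $22,092. Book value $49,338.
Year 2: $55,230 × 3/10 = $16,569. Book value $32,769.
Year 3: $55,230 × 2/10 = $11,046. Book value $21,723.

$11,046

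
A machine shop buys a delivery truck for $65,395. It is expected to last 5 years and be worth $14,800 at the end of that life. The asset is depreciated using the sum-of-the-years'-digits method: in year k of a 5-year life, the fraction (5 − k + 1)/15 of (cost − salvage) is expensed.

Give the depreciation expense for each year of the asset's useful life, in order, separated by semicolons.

$16,865; $13,492; $10,119; $6,746; $3,373

Depreciable base = $65,395 − $14,800 = $50,595.
Sum of the years' digits = 5+4+3+2+1 = 15.
Year 1: $50,595 × 5/15 = $16,865. Book value $48,530.
Year 2: $50,595 × 4/15 = $13,492. Book value $35,038.
Year 3: $50,595 × 3/15 = $10,119. Book value $24,919.
Year 4: $50,595 × 2/15 = $6,746. Book value $18,173.
Year 5: $50,595 × 1/15 = $3,373. Book value $14,800.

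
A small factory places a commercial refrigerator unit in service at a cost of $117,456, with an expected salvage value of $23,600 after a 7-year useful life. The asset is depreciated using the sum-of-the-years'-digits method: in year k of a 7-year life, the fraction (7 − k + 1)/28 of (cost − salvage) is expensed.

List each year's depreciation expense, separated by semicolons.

Depreciable base = $117,456 − $23,600 = $93,856.
Sum of the years' digits = 7+6+5+4+3+2+1 = 28.
Year 1: $93,856 × 7/28 = $23,464. Book value $93,992.
Year 2: $93,856 × 6/28 = $20,112. Book value $73,880.
Year 3: $93,856 × 5/28 = $16,760. Book value $57,120.
Year 4: $93,856 × 4/28 = $13,408. Book value $43,712.
Year 5: $93,856 × 3/28 = $10,056. Book value $33,656.
Year 6: $93,856 × 2/28 = $6,704. Book value $26,952.
Year 7: $93,856 × 1/28 = $3,352. Book value $23,600.

$23,464; $20,112; $16,760; $13,408; $10,056; $6,704; $3,352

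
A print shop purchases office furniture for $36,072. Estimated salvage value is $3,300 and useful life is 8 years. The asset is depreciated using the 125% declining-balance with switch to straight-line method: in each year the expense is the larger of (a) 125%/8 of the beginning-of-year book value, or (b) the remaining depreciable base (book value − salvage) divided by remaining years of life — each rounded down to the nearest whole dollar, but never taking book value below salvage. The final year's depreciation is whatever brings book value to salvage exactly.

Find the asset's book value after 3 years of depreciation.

Depreciable base = $36,072 − $3,300 = $32,772.
Year 1: DB = ⌊$36,072 × 125%/8⌋ = $5,636; SL = ⌊$32,772/8⌋ = $4,096 → take DB $5,636. Book value $30,436.
Year 2: DB = ⌊$30,436 × 125%/8⌋ = $4,755; SL = ⌊$27,136/7⌋ = $3,876 → take DB $4,755. Book value $25,681.
Year 3: DB = ⌊$25,681 × 125%/8⌋ = $4,012; SL = ⌊$22,381/6⌋ = $3,730 → take DB $4,012. Book value $21,669.

$21,669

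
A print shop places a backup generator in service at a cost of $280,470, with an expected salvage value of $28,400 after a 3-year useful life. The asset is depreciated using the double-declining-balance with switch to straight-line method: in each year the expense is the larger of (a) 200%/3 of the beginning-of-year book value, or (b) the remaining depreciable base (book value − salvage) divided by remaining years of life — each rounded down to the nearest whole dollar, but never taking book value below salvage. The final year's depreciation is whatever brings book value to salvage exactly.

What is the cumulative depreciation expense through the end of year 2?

Depreciable base = $280,470 − $28,400 = $252,070.
Year 1: DB = ⌊$280,470 × 200%/3⌋ = $186,980; SL = ⌊$252,070/3⌋ = $84,023 → take DB $186,980. Book value $93,490.
Year 2: DB = ⌊$93,490 × 200%/3⌋ = $62,326; SL = ⌊$65,090/2⌋ = $32,545 → take DB $62,326. Book value $31,164.
Accumulated through year 2 = $280,470 − $31,164 = $249,306.

$249,306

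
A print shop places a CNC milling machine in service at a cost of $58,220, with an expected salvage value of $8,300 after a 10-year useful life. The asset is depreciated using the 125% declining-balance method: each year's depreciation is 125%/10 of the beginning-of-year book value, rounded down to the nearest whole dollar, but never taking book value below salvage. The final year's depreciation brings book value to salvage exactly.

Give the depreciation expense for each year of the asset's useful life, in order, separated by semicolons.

$7,277; $6,367; $5,572; $4,875; $4,266; $3,732; $3,266; $2,858; $2,500; $9,207

Depreciable base = $58,220 − $8,300 = $49,920.
Year 1: ⌊$58,220 × 125%/10⌋ = $7,277. Book value $50,943.
Year 2: ⌊$50,943 × 125%/10⌋ = $6,367. Book value $44,576.
Year 3: ⌊$44,576 × 125%/10⌋ = $5,572. Book value $39,004.
Year 4: ⌊$39,004 × 125%/10⌋ = $4,875. Book value $34,129.
Year 5: ⌊$34,129 × 125%/10⌋ = $4,266. Book value $29,863.
Year 6: ⌊$29,863 × 125%/10⌋ = $3,732. Book value $26,131.
Year 7: ⌊$26,131 × 125%/10⌋ = $3,266. Book value $22,865.
Year 8: ⌊$22,865 × 125%/10⌋ = $2,858. Book value $20,007.
Year 9: ⌊$20,007 × 125%/10⌋ = $2,500. Book value $17,507.
Year 10 (final): $17,507 − $8,300 = $9,207. Book value $8,300.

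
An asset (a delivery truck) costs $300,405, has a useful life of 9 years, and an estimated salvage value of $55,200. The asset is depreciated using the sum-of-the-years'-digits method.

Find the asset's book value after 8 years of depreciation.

Depreciable base = $300,405 − $55,200 = $245,205.
Sum of the years' digits = 9+8+7+6+5+4+3+2+1 = 45.
Year 1: $245,205 × 9/45 = $49,041. Book value $251,364.
Year 2: $245,205 × 8/45 = $43,592. Book value $207,772.
Year 3: $245,205 × 7/45 = $38,143. Book value $169,629.
Year 4: $245,205 × 6/45 = $32,694. Book value $136,935.
Year 5: $245,205 × 5/45 = $27,245. Book value $109,690.
Year 6: $245,205 × 4/45 = $21,796. Book value $87,894.
Year 7: $245,205 × 3/45 = $16,347. Book value $71,547.
Year 8: $245,205 × 2/45 = $10,898. Book value $60,649.

$60,649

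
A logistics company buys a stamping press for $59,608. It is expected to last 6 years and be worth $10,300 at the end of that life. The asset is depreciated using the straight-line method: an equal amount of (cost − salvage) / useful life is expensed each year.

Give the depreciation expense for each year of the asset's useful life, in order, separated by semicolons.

Depreciable base = $59,608 − $10,300 = $49,308.
Annual expense = $49,308 / 6 = $8,218.
End of year 1: book value $51,390.
End of year 2: book value $43,172.
End of year 3: book value $34,954.
End of year 4: book value $26,736.
End of year 5: book value $18,518.
End of year 6: book value $10,300.

$8,218; $8,218; $8,218; $8,218; $8,218; $8,218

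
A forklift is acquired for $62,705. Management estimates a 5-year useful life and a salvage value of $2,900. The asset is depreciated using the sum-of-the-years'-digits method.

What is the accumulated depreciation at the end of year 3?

Depreciable base = $62,705 − $2,900 = $59,805.
Sum of the years' digits = 5+4+3+2+1 = 15.
Year 1: $59,805 × 5/15 = $19,935. Book value $42,770.
Year 2: $59,805 × 4/15 = $15,948. Book value $26,822.
Year 3: $59,805 × 3/15 = $11,961. Book value $14,861.
Accumulated through year 3 = $62,705 − $14,861 = $47,844.

$47,844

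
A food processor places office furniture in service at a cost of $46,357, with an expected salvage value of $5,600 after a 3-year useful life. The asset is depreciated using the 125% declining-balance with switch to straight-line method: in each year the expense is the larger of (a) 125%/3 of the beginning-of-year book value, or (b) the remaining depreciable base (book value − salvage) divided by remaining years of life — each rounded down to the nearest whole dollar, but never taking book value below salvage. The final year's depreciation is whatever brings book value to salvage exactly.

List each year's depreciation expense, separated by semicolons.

$19,315; $11,267; $10,175

Depreciable base = $46,357 − $5,600 = $40,757.
Year 1: DB = ⌊$46,357 × 125%/3⌋ = $19,315; SL = ⌊$40,757/3⌋ = $13,585 → take DB $19,315. Book value $27,042.
Year 2: DB = ⌊$27,042 × 125%/3⌋ = $11,267; SL = ⌊$21,442/2⌋ = $10,721 → take DB $11,267. Book value $15,775.
Year 3 (final): $15,775 − $5,600 = $10,175. Book value $5,600.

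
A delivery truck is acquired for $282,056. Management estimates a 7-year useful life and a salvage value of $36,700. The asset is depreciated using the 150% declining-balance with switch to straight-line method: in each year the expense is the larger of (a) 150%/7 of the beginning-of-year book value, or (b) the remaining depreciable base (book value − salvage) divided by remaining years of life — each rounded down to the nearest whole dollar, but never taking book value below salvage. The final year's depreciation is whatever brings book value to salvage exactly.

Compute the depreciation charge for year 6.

$23,599

Depreciable base = $282,056 − $36,700 = $245,356.
Year 1: DB = ⌊$282,056 × 150%/7⌋ = $60,440; SL = ⌊$245,356/7⌋ = $35,050 → take DB $60,440. Book value $221,616.
Year 2: DB = ⌊$221,616 × 150%/7⌋ = $47,489; SL = ⌊$184,916/6⌋ = $30,819 → take DB $47,489. Book value $174,127.
Year 3: DB = ⌊$174,127 × 150%/7⌋ = $37,312; SL = ⌊$137,427/5⌋ = $27,485 → take DB $37,312. Book value $136,815.
Year 4: DB = ⌊$136,815 × 150%/7⌋ = $29,317; SL = ⌊$100,115/4⌋ = $25,028 → take DB $29,317. Book value $107,498.
Year 5: DB = ⌊$107,498 × 150%/7⌋ = $23,035; SL = ⌊$70,798/3⌋ = $23,599 → take SL $23,599. Book value $83,899.
Year 6: DB = ⌊$83,899 × 150%/7⌋ = $17,978; SL = ⌊$47,199/2⌋ = $23,599 → take SL $23,599. Book value $60,300.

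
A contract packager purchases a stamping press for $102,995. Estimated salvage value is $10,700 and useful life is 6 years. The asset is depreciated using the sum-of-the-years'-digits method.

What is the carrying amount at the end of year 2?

Depreciable base = $102,995 − $10,700 = $92,295.
Sum of the years' digits = 6+5+4+3+2+1 = 21.
Year 1: $92,295 × 6/21 = $26,370. Book value $76,625.
Year 2: $92,295 × 5/21 = $21,975. Book value $54,650.

$54,650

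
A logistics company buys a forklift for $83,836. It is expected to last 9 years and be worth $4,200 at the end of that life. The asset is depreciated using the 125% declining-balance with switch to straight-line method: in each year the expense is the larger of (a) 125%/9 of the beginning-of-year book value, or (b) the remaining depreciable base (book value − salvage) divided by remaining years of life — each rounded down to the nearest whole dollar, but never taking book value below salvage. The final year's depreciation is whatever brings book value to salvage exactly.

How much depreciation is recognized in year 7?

$8,222

Depreciable base = $83,836 − $4,200 = $79,636.
Year 1: DB = ⌊$83,836 × 125%/9⌋ = $11,643; SL = ⌊$79,636/9⌋ = $8,848 → take DB $11,643. Book value $72,193.
Year 2: DB = ⌊$72,193 × 125%/9⌋ = $10,026; SL = ⌊$67,993/8⌋ = $8,499 → take DB $10,026. Book value $62,167.
Year 3: DB = ⌊$62,167 × 125%/9⌋ = $8,634; SL = ⌊$57,967/7⌋ = $8,281 → take DB $8,634. Book value $53,533.
Year 4: DB = ⌊$53,533 × 125%/9⌋ = $7,435; SL = ⌊$49,333/6⌋ = $8,222 → take SL $8,222. Book value $45,311.
Year 5: DB = ⌊$45,311 × 125%/9⌋ = $6,293; SL = ⌊$41,111/5⌋ = $8,222 → take SL $8,222. Book value $37,089.
Year 6: DB = ⌊$37,089 × 125%/9⌋ = $5,151; SL = ⌊$32,889/4⌋ = $8,222 → take SL $8,222. Book value $28,867.
Year 7: DB = ⌊$28,867 × 125%/9⌋ = $4,009; SL = ⌊$24,667/3⌋ = $8,222 → take SL $8,222. Book value $20,645.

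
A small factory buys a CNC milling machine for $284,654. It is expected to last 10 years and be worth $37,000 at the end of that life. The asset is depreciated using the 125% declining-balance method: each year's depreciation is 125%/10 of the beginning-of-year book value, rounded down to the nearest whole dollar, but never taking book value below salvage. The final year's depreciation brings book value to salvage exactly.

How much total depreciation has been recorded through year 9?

Depreciable base = $284,654 − $37,000 = $247,654.
Year 1: ⌊$284,654 × 125%/10⌋ = $35,581. Book value $249,073.
Year 2: ⌊$249,073 × 125%/10⌋ = $31,134. Book value $217,939.
Year 3: ⌊$217,939 × 125%/10⌋ = $27,242. Book value $190,697.
Year 4: ⌊$190,697 × 125%/10⌋ = $23,837. Book value $166,860.
Year 5: ⌊$166,860 × 125%/10⌋ = $20,857. Book value $146,003.
Year 6: ⌊$146,003 × 125%/10⌋ = $18,250. Book value $127,753.
Year 7: ⌊$127,753 × 125%/10⌋ = $15,969. Book value $111,784.
Year 8: ⌊$111,784 × 125%/10⌋ = $13,973. Book value $97,811.
Year 9: ⌊$97,811 × 125%/10⌋ = $12,226. Book value $85,585.
Accumulated through year 9 = $284,654 − $85,585 = $199,069.

$199,069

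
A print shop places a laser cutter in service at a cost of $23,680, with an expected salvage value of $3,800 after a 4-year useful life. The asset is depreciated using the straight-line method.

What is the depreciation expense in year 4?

Depreciable base = $23,680 − $3,800 = $19,880.
Annual expense = $19,880 / 4 = $4,970.

$4,970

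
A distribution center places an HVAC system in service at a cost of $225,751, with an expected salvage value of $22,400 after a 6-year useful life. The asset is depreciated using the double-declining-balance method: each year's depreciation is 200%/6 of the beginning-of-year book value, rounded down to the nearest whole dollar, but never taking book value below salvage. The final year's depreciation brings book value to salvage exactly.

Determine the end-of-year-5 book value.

$29,730

Depreciable base = $225,751 − $22,400 = $203,351.
Year 1: ⌊$225,751 × 200%/6⌋ = $75,250. Book value $150,501.
Year 2: ⌊$150,501 × 200%/6⌋ = $50,167. Book value $100,334.
Year 3: ⌊$100,334 × 200%/6⌋ = $33,444. Book value $66,890.
Year 4: ⌊$66,890 × 200%/6⌋ = $22,296. Book value $44,594.
Year 5: ⌊$44,594 × 200%/6⌋ = $14,864. Book value $29,730.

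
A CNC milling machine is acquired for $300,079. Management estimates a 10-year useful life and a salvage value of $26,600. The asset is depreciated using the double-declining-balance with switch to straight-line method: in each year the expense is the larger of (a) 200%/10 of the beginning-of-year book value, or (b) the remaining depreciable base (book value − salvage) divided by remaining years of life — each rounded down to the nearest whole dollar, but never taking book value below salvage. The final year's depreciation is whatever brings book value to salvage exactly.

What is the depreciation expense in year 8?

Depreciable base = $300,079 − $26,600 = $273,479.
Year 1: DB = ⌊$300,079 × 200%/10⌋ = $60,015; SL = ⌊$273,479/10⌋ = $27,347 → take DB $60,015. Book value $240,064.
Year 2: DB = ⌊$240,064 × 200%/10⌋ = $48,012; SL = ⌊$213,464/9⌋ = $23,718 → take DB $48,012. Book value $192,052.
Year 3: DB = ⌊$192,052 × 200%/10⌋ = $38,410; SL = ⌊$165,452/8⌋ = $20,681 → take DB $38,410. Book value $153,642.
Year 4: DB = ⌊$153,642 × 200%/10⌋ = $30,728; SL = ⌊$127,042/7⌋ = $18,148 → take DB $30,728. Book value $122,914.
Year 5: DB = ⌊$122,914 × 200%/10⌋ = $24,582; SL = ⌊$96,314/6⌋ = $16,052 → take DB $24,582. Book value $98,332.
Year 6: DB = ⌊$98,332 × 200%/10⌋ = $19,666; SL = ⌊$71,732/5⌋ = $14,346 → take DB $19,666. Book value $78,666.
Year 7: DB = ⌊$78,666 × 200%/10⌋ = $15,733; SL = ⌊$52,066/4⌋ = $13,016 → take DB $15,733. Book value $62,933.
Year 8: DB = ⌊$62,933 × 200%/10⌋ = $12,586; SL = ⌊$36,333/3⌋ = $12,111 → take DB $12,586. Book value $50,347.

$12,586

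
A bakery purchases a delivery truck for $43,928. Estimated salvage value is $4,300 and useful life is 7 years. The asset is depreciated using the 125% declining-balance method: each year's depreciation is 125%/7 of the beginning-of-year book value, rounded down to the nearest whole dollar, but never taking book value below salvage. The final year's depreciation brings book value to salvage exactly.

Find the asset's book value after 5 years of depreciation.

$16,430

Depreciable base = $43,928 − $4,300 = $39,628.
Year 1: ⌊$43,928 × 125%/7⌋ = $7,844. Book value $36,084.
Year 2: ⌊$36,084 × 125%/7⌋ = $6,443. Book value $29,641.
Year 3: ⌊$29,641 × 125%/7⌋ = $5,293. Book value $24,348.
Year 4: ⌊$24,348 × 125%/7⌋ = $4,347. Book value $20,001.
Year 5: ⌊$20,001 × 125%/7⌋ = $3,571. Book value $16,430.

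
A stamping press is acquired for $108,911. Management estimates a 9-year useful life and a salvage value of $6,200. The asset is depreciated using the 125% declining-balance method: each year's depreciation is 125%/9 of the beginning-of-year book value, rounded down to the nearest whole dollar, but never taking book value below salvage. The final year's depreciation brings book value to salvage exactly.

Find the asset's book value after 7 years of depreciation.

Depreciable base = $108,911 − $6,200 = $102,711.
Year 1: ⌊$108,911 × 125%/9⌋ = $15,126. Book value $93,785.
Year 2: ⌊$93,785 × 125%/9⌋ = $13,025. Book value $80,760.
Year 3: ⌊$80,760 × 125%/9⌋ = $11,216. Book value $69,544.
Year 4: ⌊$69,544 × 125%/9⌋ = $9,658. Book value $59,886.
Year 5: ⌊$59,886 × 125%/9⌋ = $8,317. Book value $51,569.
Year 6: ⌊$51,569 × 125%/9⌋ = $7,162. Book value $44,407.
Year 7: ⌊$44,407 × 125%/9⌋ = $6,167. Book value $38,240.

$38,240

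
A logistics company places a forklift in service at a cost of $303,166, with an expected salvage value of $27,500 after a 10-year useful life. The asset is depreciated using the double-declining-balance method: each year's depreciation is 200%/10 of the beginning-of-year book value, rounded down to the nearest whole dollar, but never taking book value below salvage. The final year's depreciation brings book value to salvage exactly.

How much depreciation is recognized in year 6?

Depreciable base = $303,166 − $27,500 = $275,666.
Year 1: ⌊$303,166 × 200%/10⌋ = $60,633. Book value $242,533.
Year 2: ⌊$242,533 × 200%/10⌋ = $48,506. Book value $194,027.
Year 3: ⌊$194,027 × 200%/10⌋ = $38,805. Book value $155,222.
Year 4: ⌊$155,222 × 200%/10⌋ = $31,044. Book value $124,178.
Year 5: ⌊$124,178 × 200%/10⌋ = $24,835. Book value $99,343.
Year 6: ⌊$99,343 × 200%/10⌋ = $19,868. Book value $79,475.

$19,868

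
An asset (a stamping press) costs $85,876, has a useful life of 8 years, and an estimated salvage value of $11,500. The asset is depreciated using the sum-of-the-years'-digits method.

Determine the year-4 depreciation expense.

Depreciable base = $85,876 − $11,500 = $74,376.
Sum of the years' digits = 8+7+6+5+4+3+2+1 = 36.
Year 1: $74,376 × 8/36 = $16,528. Book value $69,348.
Year 2: $74,376 × 7/36 = $14,462. Book value $54,886.
Year 3: $74,376 × 6/36 = $12,396. Book value $42,490.
Year 4: $74,376 × 5/36 = $10,330. Book value $32,160.

$10,330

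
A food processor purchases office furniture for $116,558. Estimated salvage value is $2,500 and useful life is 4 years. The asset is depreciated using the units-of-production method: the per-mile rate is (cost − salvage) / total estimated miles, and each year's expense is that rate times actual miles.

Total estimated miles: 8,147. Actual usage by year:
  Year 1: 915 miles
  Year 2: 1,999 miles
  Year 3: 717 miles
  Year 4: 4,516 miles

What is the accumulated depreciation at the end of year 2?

Depreciable base = $116,558 − $2,500 = $114,058.
Rate = $114,058 / 8,147 miles = $14 per mile.
Year 1: 915 × $14 = $12,810. Book value $103,748.
Year 2: 1,999 × $14 = $27,986. Book value $75,762.
Accumulated through year 2 = $116,558 − $75,762 = $40,796.

$40,796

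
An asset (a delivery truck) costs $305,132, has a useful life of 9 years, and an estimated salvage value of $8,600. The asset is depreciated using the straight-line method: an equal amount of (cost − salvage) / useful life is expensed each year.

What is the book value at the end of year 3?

Depreciable base = $305,132 − $8,600 = $296,532.
Annual expense = $296,532 / 9 = $32,948.
End of year 1: book value $272,184.
End of year 2: book value $239,236.
End of year 3: book value $206,288.

$206,288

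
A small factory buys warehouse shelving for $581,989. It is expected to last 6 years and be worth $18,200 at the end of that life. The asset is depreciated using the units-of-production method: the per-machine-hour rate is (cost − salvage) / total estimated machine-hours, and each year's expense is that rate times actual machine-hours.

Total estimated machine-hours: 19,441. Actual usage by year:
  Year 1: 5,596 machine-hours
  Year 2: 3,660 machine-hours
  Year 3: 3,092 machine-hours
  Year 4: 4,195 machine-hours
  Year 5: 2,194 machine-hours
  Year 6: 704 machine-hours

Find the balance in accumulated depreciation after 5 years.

$543,373

Depreciable base = $581,989 − $18,200 = $563,789.
Rate = $563,789 / 19,441 machine-hours = $29 per machine-hour.
Year 1: 5,596 × $29 = $162,284. Book value $419,705.
Year 2: 3,660 × $29 = $106,140. Book value $313,565.
Year 3: 3,092 × $29 = $89,668. Book value $223,897.
Year 4: 4,195 × $29 = $121,655. Book value $102,242.
Year 5: 2,194 × $29 = $63,626. Book value $38,616.
Accumulated through year 5 = $581,989 − $38,616 = $543,373.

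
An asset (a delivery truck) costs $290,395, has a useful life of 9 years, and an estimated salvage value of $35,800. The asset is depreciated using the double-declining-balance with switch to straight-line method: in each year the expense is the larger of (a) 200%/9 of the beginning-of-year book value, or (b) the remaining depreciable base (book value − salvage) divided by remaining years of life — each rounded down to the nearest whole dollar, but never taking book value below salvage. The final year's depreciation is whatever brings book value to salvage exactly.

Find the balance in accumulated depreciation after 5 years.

Depreciable base = $290,395 − $35,800 = $254,595.
Year 1: DB = ⌊$290,395 × 200%/9⌋ = $64,532; SL = ⌊$254,595/9⌋ = $28,288 → take DB $64,532. Book value $225,863.
Year 2: DB = ⌊$225,863 × 200%/9⌋ = $50,191; SL = ⌊$190,063/8⌋ = $23,757 → take DB $50,191. Book value $175,672.
Year 3: DB = ⌊$175,672 × 200%/9⌋ = $39,038; SL = ⌊$139,872/7⌋ = $19,981 → take DB $39,038. Book value $136,634.
Year 4: DB = ⌊$136,634 × 200%/9⌋ = $30,363; SL = ⌊$100,834/6⌋ = $16,805 → take DB $30,363. Book value $106,271.
Year 5: DB = ⌊$106,271 × 200%/9⌋ = $23,615; SL = ⌊$70,471/5⌋ = $14,094 → take DB $23,615. Book value $82,656.
Accumulated through year 5 = $290,395 − $82,656 = $207,739.

$207,739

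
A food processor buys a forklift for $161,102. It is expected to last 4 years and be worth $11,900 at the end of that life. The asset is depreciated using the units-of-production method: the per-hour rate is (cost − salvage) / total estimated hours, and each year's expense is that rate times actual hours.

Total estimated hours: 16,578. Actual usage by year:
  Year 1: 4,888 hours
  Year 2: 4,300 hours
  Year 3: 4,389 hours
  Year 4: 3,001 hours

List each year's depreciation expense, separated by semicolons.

Depreciable base = $161,102 − $11,900 = $149,202.
Rate = $149,202 / 16,578 hours = $9 per hour.
Year 1: 4,888 × $9 = $43,992. Book value $117,110.
Year 2: 4,300 × $9 = $38,700. Book value $78,410.
Year 3: 4,389 × $9 = $39,501. Book value $38,909.
Year 4: 3,001 × $9 = $27,009. Book value $11,900.

$43,992; $38,700; $39,501; $27,009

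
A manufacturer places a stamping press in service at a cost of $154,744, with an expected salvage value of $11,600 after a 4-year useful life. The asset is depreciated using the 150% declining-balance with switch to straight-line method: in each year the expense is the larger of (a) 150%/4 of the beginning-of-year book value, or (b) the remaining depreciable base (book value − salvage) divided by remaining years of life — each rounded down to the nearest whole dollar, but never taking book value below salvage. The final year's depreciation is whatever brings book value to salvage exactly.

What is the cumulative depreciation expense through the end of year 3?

Depreciable base = $154,744 − $11,600 = $143,144.
Year 1: DB = ⌊$154,744 × 150%/4⌋ = $58,029; SL = ⌊$143,144/4⌋ = $35,786 → take DB $58,029. Book value $96,715.
Year 2: DB = ⌊$96,715 × 150%/4⌋ = $36,268; SL = ⌊$85,115/3⌋ = $28,371 → take DB $36,268. Book value $60,447.
Year 3: DB = ⌊$60,447 × 150%/4⌋ = $22,667; SL = ⌊$48,847/2⌋ = $24,423 → take SL $24,423. Book value $36,024.
Accumulated through year 3 = $154,744 − $36,024 = $118,720.

$118,720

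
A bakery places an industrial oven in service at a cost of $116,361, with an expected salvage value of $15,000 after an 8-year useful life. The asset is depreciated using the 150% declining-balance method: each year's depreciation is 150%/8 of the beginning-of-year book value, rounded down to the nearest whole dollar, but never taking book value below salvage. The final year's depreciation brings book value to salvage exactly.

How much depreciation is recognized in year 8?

$12,202

Depreciable base = $116,361 − $15,000 = $101,361.
Year 1: ⌊$116,361 × 150%/8⌋ = $21,817. Book value $94,544.
Year 2: ⌊$94,544 × 150%/8⌋ = $17,727. Book value $76,817.
Year 3: ⌊$76,817 × 150%/8⌋ = $14,403. Book value $62,414.
Year 4: ⌊$62,414 × 150%/8⌋ = $11,702. Book value $50,712.
Year 5: ⌊$50,712 × 150%/8⌋ = $9,508. Book value $41,204.
Year 6: ⌊$41,204 × 150%/8⌋ = $7,725. Book value $33,479.
Year 7: ⌊$33,479 × 150%/8⌋ = $6,277. Book value $27,202.
Year 8 (final): $27,202 − $15,000 = $12,202. Book value $15,000.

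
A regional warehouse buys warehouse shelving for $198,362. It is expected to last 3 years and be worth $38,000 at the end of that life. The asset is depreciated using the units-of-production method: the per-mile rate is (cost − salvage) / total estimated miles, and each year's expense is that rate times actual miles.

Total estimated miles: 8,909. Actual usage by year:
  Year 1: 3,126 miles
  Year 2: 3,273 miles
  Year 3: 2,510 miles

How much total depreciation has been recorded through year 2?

$115,182

Depreciable base = $198,362 − $38,000 = $160,362.
Rate = $160,362 / 8,909 miles = $18 per mile.
Year 1: 3,126 × $18 = $56,268. Book value $142,094.
Year 2: 3,273 × $18 = $58,914. Book value $83,180.
Accumulated through year 2 = $198,362 − $83,180 = $115,182.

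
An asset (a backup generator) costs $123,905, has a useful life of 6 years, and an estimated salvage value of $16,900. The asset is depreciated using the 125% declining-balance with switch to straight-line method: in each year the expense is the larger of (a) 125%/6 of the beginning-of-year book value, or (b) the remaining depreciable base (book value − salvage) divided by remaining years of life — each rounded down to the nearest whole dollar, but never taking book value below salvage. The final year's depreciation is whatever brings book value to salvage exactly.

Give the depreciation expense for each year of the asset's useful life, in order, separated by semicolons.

$25,813; $20,435; $16,178; $14,859; $14,860; $14,860

Depreciable base = $123,905 − $16,900 = $107,005.
Year 1: DB = ⌊$123,905 × 125%/6⌋ = $25,813; SL = ⌊$107,005/6⌋ = $17,834 → take DB $25,813. Book value $98,092.
Year 2: DB = ⌊$98,092 × 125%/6⌋ = $20,435; SL = ⌊$81,192/5⌋ = $16,238 → take DB $20,435. Book value $77,657.
Year 3: DB = ⌊$77,657 × 125%/6⌋ = $16,178; SL = ⌊$60,757/4⌋ = $15,189 → take DB $16,178. Book value $61,479.
Year 4: DB = ⌊$61,479 × 125%/6⌋ = $12,808; SL = ⌊$44,579/3⌋ = $14,859 → take SL $14,859. Book value $46,620.
Year 5: DB = ⌊$46,620 × 125%/6⌋ = $9,712; SL = ⌊$29,720/2⌋ = $14,860 → take SL $14,860. Book value $31,760.
Year 6 (final): $31,760 − $16,900 = $14,860. Book value $16,900.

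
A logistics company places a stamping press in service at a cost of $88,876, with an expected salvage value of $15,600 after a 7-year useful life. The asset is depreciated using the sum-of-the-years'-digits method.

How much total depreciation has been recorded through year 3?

$47,106

Depreciable base = $88,876 − $15,600 = $73,276.
Sum of the years' digits = 7+6+5+4+3+2+1 = 28.
Year 1: $73,276 × 7/28 = $18,319. Book value $70,557.
Year 2: $73,276 × 6/28 = $15,702. Book value $54,855.
Year 3: $73,276 × 5/28 = $13,085. Book value $41,770.
Accumulated through year 3 = $88,876 − $41,770 = $47,106.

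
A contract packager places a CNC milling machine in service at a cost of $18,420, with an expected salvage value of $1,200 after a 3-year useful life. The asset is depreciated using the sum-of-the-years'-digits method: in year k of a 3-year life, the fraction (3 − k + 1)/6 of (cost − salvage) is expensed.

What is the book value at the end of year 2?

$4,070

Depreciable base = $18,420 − $1,200 = $17,220.
Sum of the years' digits = 3+2+1 = 6.
Year 1: $17,220 × 3/6 = $8,610. Book value $9,810.
Year 2: $17,220 × 2/6 = $5,740. Book value $4,070.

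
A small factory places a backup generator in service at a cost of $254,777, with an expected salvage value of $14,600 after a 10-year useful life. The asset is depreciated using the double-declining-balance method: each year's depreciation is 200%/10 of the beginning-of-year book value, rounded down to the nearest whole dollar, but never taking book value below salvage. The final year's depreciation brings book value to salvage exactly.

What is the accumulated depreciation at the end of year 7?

Depreciable base = $254,777 − $14,600 = $240,177.
Year 1: ⌊$254,777 × 200%/10⌋ = $50,955. Book value $203,822.
Year 2: ⌊$203,822 × 200%/10⌋ = $40,764. Book value $163,058.
Year 3: ⌊$163,058 × 200%/10⌋ = $32,611. Book value $130,447.
Year 4: ⌊$130,447 × 200%/10⌋ = $26,089. Book value $104,358.
Year 5: ⌊$104,358 × 200%/10⌋ = $20,871. Book value $83,487.
Year 6: ⌊$83,487 × 200%/10⌋ = $16,697. Book value $66,790.
Year 7: ⌊$66,790 × 200%/10⌋ = $13,358. Book value $53,432.
Accumulated through year 7 = $254,777 − $53,432 = $201,345.

$201,345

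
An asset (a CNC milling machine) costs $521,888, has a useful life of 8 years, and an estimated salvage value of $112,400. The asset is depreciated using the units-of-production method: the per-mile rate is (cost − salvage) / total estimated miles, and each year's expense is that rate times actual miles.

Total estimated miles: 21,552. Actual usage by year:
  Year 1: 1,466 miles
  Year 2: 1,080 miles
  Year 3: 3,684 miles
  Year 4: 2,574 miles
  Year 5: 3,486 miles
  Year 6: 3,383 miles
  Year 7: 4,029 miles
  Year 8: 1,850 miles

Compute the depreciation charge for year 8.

$35,150

Depreciable base = $521,888 − $112,400 = $409,488.
Rate = $409,488 / 21,552 miles = $19 per mile.
Year 1: 1,466 × $19 = $27,854. Book value $494,034.
Year 2: 1,080 × $19 = $20,520. Book value $473,514.
Year 3: 3,684 × $19 = $69,996. Book value $403,518.
Year 4: 2,574 × $19 = $48,906. Book value $354,612.
Year 5: 3,486 × $19 = $66,234. Book value $288,378.
Year 6: 3,383 × $19 = $64,277. Book value $224,101.
Year 7: 4,029 × $19 = $76,551. Book value $147,550.
Year 8: 1,850 × $19 = $35,150. Book value $112,400.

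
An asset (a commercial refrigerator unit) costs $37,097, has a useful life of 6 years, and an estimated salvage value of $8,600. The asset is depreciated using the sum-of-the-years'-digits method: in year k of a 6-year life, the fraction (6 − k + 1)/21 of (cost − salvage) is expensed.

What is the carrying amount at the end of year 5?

$9,957

Depreciable base = $37,097 − $8,600 = $28,497.
Sum of the years' digits = 6+5+4+3+2+1 = 21.
Year 1: $28,497 × 6/21 = $8,142. Book value $28,955.
Year 2: $28,497 × 5/21 = $6,785. Book value $22,170.
Year 3: $28,497 × 4/21 = $5,428. Book value $16,742.
Year 4: $28,497 × 3/21 = $4,071. Book value $12,671.
Year 5: $28,497 × 2/21 = $2,714. Book value $9,957.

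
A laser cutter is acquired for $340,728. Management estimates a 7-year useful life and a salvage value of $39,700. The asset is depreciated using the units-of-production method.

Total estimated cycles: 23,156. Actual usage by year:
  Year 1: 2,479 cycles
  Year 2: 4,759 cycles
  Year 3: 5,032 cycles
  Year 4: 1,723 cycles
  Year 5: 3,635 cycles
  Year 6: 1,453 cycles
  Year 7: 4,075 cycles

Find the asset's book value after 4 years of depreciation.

Depreciable base = $340,728 − $39,700 = $301,028.
Rate = $301,028 / 23,156 cycles = $13 per cycle.
Year 1: 2,479 × $13 = $32,227. Book value $308,501.
Year 2: 4,759 × $13 = $61,867. Book value $246,634.
Year 3: 5,032 × $13 = $65,416. Book value $181,218.
Year 4: 1,723 × $13 = $22,399. Book value $158,819.

$158,819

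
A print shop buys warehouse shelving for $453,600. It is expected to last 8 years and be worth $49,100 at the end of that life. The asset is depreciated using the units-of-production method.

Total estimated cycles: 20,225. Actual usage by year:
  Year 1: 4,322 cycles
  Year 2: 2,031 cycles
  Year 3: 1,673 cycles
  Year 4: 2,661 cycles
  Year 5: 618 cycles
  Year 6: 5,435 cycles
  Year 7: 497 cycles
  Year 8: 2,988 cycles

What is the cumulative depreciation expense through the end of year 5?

Depreciable base = $453,600 − $49,100 = $404,500.
Rate = $404,500 / 20,225 cycles = $20 per cycle.
Year 1: 4,322 × $20 = $86,440. Book value $367,160.
Year 2: 2,031 × $20 = $40,620. Book value $326,540.
Year 3: 1,673 × $20 = $33,460. Book value $293,080.
Year 4: 2,661 × $20 = $53,220. Book value $239,860.
Year 5: 618 × $20 = $12,360. Book value $227,500.
Accumulated through year 5 = $453,600 − $227,500 = $226,100.

$226,100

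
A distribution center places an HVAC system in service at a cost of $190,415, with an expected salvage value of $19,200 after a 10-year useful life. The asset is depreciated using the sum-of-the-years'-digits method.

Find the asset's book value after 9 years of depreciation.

$22,313

Depreciable base = $190,415 − $19,200 = $171,215.
Sum of the years' digits = 10+9+8+7+6+5+4+3+2+1 = 55.
Year 1: $171,215 × 10/55 = $31,130. Book value $159,285.
Year 2: $171,215 × 9/55 = $28,017. Book value $131,268.
Year 3: $171,215 × 8/55 = $24,904. Book value $106,364.
Year 4: $171,215 × 7/55 = $21,791. Book value $84,573.
Year 5: $171,215 × 6/55 = $18,678. Book value $65,895.
Year 6: $171,215 × 5/55 = $15,565. Book value $50,330.
Year 7: $171,215 × 4/55 = $12,452. Book value $37,878.
Year 8: $171,215 × 3/55 = $9,339. Book value $28,539.
Year 9: $171,215 × 2/55 = $6,226. Book value $22,313.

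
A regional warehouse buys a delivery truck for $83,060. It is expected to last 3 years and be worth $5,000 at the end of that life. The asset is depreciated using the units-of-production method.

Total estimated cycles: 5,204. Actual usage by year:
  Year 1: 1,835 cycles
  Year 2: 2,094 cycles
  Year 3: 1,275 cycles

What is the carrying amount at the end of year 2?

$24,125

Depreciable base = $83,060 − $5,000 = $78,060.
Rate = $78,060 / 5,204 cycles = $15 per cycle.
Year 1: 1,835 × $15 = $27,525. Book value $55,535.
Year 2: 2,094 × $15 = $31,410. Book value $24,125.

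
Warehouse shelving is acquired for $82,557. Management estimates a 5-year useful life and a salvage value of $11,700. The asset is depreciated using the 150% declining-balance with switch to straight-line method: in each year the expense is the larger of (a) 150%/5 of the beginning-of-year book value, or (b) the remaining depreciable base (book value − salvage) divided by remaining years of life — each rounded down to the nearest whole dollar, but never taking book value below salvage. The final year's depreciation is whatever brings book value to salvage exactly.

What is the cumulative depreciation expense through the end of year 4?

Depreciable base = $82,557 − $11,700 = $70,857.
Year 1: DB = ⌊$82,557 × 150%/5⌋ = $24,767; SL = ⌊$70,857/5⌋ = $14,171 → take DB $24,767. Book value $57,790.
Year 2: DB = ⌊$57,790 × 150%/5⌋ = $17,337; SL = ⌊$46,090/4⌋ = $11,522 → take DB $17,337. Book value $40,453.
Year 3: DB = ⌊$40,453 × 150%/5⌋ = $12,135; SL = ⌊$28,753/3⌋ = $9,584 → take DB $12,135. Book value $28,318.
Year 4: DB = ⌊$28,318 × 150%/5⌋ = $8,495; SL = ⌊$16,618/2⌋ = $8,309 → take DB $8,495. Book value $19,823.
Accumulated through year 4 = $82,557 − $19,823 = $62,734.

$62,734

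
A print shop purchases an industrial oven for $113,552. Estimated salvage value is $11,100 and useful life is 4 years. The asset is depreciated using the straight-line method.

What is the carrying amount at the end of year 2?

$62,326

Depreciable base = $113,552 − $11,100 = $102,452.
Annual expense = $102,452 / 4 = $25,613.
End of year 1: book value $87,939.
End of year 2: book value $62,326.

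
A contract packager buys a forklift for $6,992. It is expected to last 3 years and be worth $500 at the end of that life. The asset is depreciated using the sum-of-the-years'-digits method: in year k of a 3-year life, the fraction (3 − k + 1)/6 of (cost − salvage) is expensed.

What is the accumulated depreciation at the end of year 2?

Depreciable base = $6,992 − $500 = $6,492.
Sum of the years' digits = 3+2+1 = 6.
Year 1: $6,492 × 3/6 = $3,246. Book value $3,746.
Year 2: $6,492 × 2/6 = $2,164. Book value $1,582.
Accumulated through year 2 = $6,992 − $1,582 = $5,410.

$5,410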